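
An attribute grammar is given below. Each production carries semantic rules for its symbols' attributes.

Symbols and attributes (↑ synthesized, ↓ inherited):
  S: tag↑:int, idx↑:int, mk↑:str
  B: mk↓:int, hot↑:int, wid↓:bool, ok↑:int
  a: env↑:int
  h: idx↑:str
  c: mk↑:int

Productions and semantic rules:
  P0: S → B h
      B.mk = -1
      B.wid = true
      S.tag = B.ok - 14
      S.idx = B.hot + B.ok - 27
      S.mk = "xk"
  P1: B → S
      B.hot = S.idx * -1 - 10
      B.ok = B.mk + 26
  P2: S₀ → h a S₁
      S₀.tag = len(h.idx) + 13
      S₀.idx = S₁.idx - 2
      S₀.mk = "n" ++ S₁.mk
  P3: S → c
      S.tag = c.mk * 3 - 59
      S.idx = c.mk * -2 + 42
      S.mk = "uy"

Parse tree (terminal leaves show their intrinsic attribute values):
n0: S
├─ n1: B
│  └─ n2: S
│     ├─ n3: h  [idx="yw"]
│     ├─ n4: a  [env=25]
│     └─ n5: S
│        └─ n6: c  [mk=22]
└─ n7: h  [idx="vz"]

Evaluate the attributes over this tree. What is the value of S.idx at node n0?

1. n1.mk = -1  [-1]
2. n1.wid = true  [true]
3. n3.idx = "yw"  [terminal]
4. n4.env = 25  [terminal]
5. n6.mk = 22  [terminal]
6. n5.tag = 7  [c.mk * 3 - 59]
7. n5.idx = -2  [c.mk * -2 + 42]
8. n5.mk = "uy"  ["uy"]
9. n2.tag = 15  [len(h.idx) + 13]
10. n2.idx = -4  [S₁.idx - 2]
11. n2.mk = "nuy"  ["n" ++ S₁.mk]
12. n1.hot = -6  [S.idx * -1 - 10]
13. n1.ok = 25  [B.mk + 26]
14. n7.idx = "vz"  [terminal]
15. n0.tag = 11  [B.ok - 14]
16. n0.idx = -8  [B.hot + B.ok - 27]
17. n0.mk = "xk"  ["xk"]

-8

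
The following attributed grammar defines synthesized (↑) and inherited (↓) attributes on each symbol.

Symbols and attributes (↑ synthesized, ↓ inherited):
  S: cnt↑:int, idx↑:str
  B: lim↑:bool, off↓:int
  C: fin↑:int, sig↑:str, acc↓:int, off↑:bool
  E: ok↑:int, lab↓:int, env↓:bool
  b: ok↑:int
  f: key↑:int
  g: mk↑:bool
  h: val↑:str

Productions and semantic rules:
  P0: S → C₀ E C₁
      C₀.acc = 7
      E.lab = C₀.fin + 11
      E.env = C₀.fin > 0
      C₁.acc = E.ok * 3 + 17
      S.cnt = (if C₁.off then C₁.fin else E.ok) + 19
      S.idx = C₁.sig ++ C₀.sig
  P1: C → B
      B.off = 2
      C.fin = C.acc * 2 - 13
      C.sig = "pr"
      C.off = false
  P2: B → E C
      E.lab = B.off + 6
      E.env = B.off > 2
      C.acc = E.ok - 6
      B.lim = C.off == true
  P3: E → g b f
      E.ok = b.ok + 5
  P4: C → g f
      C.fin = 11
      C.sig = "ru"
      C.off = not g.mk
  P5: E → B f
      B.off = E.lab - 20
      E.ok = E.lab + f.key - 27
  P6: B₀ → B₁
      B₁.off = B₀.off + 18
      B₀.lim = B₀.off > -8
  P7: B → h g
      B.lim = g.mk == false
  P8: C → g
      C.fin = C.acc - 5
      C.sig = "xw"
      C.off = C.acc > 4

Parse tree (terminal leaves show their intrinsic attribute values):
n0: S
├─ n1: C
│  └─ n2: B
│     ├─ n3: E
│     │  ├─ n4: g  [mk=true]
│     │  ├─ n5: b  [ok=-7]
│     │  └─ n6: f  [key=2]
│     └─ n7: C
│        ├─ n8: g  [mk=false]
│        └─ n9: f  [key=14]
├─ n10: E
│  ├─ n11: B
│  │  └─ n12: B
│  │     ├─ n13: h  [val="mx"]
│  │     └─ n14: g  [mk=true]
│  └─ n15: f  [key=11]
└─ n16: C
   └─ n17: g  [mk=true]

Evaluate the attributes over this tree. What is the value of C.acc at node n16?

1. n1.acc = 7  [7]
2. n2.off = 2  [2]
3. n3.lab = 8  [B.off + 6]
4. n3.env = false  [B.off > 2]
5. n4.mk = true  [terminal]
6. n5.ok = -7  [terminal]
7. n6.key = 2  [terminal]
8. n3.ok = -2  [b.ok + 5]
9. n7.acc = -8  [E.ok - 6]
10. n8.mk = false  [terminal]
11. n9.key = 14  [terminal]
12. n7.fin = 11  [11]
13. n7.sig = "ru"  ["ru"]
14. n7.off = true  [not g.mk]
15. n2.lim = true  [C.off == true]
16. n1.fin = 1  [C.acc * 2 - 13]
17. n1.sig = "pr"  ["pr"]
18. n1.off = false  [false]
19. n10.lab = 12  [C₀.fin + 11]
20. n10.env = true  [C₀.fin > 0]
21. n11.off = -8  [E.lab - 20]
22. n12.off = 10  [B₀.off + 18]
23. n13.val = "mx"  [terminal]
24. n14.mk = true  [terminal]
25. n12.lim = false  [g.mk == false]
26. n11.lim = false  [B₀.off > -8]
27. n15.key = 11  [terminal]
28. n10.ok = -4  [E.lab + f.key - 27]
29. n16.acc = 5  [E.ok * 3 + 17]
30. n17.mk = true  [terminal]
31. n16.fin = 0  [C.acc - 5]
32. n16.sig = "xw"  ["xw"]
33. n16.off = true  [C.acc > 4]
34. n0.cnt = 19  [(if C₁.off then C₁.fin else E.ok) + 19]
35. n0.idx = "xwpr"  [C₁.sig ++ C₀.sig]

5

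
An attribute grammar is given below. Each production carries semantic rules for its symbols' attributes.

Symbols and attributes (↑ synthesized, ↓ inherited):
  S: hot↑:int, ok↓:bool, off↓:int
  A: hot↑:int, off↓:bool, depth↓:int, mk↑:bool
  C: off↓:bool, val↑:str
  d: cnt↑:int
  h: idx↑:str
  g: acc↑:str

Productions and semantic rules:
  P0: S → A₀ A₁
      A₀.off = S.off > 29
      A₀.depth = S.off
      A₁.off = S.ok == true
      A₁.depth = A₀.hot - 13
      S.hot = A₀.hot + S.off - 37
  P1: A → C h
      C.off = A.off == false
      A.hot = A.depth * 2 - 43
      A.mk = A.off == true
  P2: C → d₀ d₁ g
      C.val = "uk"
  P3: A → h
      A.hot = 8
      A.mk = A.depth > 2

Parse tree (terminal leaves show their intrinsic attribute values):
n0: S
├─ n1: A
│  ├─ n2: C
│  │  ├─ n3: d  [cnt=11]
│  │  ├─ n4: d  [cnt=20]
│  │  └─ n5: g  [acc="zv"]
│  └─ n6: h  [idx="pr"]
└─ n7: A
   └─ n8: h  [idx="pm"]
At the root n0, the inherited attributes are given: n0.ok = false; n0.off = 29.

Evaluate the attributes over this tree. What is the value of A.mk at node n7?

false

1. n0.ok = false  [given at root]
2. n0.off = 29  [given at root]
3. n1.off = false  [S.off > 29]
4. n1.depth = 29  [S.off]
5. n2.off = true  [A.off == false]
6. n3.cnt = 11  [terminal]
7. n4.cnt = 20  [terminal]
8. n5.acc = "zv"  [terminal]
9. n2.val = "uk"  ["uk"]
10. n6.idx = "pr"  [terminal]
11. n1.hot = 15  [A.depth * 2 - 43]
12. n1.mk = false  [A.off == true]
13. n7.off = false  [S.ok == true]
14. n7.depth = 2  [A₀.hot - 13]
15. n8.idx = "pm"  [terminal]
16. n7.hot = 8  [8]
17. n7.mk = false  [A.depth > 2]
18. n0.hot = 7  [A₀.hot + S.off - 37]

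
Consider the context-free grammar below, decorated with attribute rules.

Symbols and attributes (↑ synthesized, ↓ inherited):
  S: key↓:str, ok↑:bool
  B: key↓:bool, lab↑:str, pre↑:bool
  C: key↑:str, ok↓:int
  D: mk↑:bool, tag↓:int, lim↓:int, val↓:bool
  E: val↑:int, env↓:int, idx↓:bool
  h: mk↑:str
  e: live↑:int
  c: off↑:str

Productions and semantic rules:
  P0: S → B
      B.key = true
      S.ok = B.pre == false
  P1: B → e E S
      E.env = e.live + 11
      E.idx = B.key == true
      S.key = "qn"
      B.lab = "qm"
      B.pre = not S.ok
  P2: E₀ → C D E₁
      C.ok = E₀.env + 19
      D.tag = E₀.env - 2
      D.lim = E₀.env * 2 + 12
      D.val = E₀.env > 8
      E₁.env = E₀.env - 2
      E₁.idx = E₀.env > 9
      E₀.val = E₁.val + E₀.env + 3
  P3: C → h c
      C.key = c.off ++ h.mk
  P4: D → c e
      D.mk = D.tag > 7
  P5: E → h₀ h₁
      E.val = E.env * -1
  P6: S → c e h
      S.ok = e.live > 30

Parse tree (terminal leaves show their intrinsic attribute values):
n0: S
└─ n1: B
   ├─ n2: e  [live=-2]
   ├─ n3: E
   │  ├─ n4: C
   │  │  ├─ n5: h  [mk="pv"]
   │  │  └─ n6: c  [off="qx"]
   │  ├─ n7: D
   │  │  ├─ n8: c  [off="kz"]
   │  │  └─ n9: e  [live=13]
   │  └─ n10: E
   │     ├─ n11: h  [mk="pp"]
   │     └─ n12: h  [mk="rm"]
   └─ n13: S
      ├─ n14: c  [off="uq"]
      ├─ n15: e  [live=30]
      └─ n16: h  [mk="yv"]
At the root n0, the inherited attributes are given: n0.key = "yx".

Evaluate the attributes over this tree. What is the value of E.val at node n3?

1. n0.key = "yx"  [given at root]
2. n1.key = true  [true]
3. n2.live = -2  [terminal]
4. n3.env = 9  [e.live + 11]
5. n3.idx = true  [B.key == true]
6. n4.ok = 28  [E₀.env + 19]
7. n5.mk = "pv"  [terminal]
8. n6.off = "qx"  [terminal]
9. n4.key = "qxpv"  [c.off ++ h.mk]
10. n7.tag = 7  [E₀.env - 2]
11. n7.lim = 30  [E₀.env * 2 + 12]
12. n7.val = true  [E₀.env > 8]
13. n8.off = "kz"  [terminal]
14. n9.live = 13  [terminal]
15. n7.mk = false  [D.tag > 7]
16. n10.env = 7  [E₀.env - 2]
17. n10.idx = false  [E₀.env > 9]
18. n11.mk = "pp"  [terminal]
19. n12.mk = "rm"  [terminal]
20. n10.val = -7  [E.env * -1]
21. n3.val = 5  [E₁.val + E₀.env + 3]
22. n13.key = "qn"  ["qn"]
23. n14.off = "uq"  [terminal]
24. n15.live = 30  [terminal]
25. n16.mk = "yv"  [terminal]
26. n13.ok = false  [e.live > 30]
27. n1.lab = "qm"  ["qm"]
28. n1.pre = true  [not S.ok]
29. n0.ok = false  [B.pre == false]

5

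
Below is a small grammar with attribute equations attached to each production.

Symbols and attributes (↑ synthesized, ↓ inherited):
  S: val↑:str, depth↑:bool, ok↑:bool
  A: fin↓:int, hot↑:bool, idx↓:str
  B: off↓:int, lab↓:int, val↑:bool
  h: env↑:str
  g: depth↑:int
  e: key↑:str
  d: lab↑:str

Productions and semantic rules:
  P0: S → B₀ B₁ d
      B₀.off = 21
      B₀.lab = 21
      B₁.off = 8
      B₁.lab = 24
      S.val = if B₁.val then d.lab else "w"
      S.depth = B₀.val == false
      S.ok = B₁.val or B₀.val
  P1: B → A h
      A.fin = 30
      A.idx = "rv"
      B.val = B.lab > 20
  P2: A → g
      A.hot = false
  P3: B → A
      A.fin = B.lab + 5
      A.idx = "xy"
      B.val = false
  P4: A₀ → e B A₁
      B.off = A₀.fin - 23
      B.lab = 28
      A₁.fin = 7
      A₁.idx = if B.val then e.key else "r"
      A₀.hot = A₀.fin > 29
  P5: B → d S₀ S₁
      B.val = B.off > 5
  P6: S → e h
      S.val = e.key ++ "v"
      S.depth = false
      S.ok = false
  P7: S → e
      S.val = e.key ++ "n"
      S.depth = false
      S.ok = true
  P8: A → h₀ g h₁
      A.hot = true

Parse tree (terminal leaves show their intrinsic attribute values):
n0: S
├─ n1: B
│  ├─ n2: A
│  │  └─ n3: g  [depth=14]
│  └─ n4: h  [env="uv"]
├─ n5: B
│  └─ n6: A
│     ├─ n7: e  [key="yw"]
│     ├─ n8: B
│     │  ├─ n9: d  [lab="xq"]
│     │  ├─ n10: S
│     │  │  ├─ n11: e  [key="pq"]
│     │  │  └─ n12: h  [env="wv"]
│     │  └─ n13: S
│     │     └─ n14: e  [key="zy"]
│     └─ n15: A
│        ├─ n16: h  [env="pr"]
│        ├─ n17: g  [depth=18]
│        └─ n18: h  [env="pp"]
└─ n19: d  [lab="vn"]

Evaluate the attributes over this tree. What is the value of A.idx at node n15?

"yw"

1. n1.off = 21  [21]
2. n1.lab = 21  [21]
3. n2.fin = 30  [30]
4. n2.idx = "rv"  ["rv"]
5. n3.depth = 14  [terminal]
6. n2.hot = false  [false]
7. n4.env = "uv"  [terminal]
8. n1.val = true  [B.lab > 20]
9. n5.off = 8  [8]
10. n5.lab = 24  [24]
11. n6.fin = 29  [B.lab + 5]
12. n6.idx = "xy"  ["xy"]
13. n7.key = "yw"  [terminal]
14. n8.off = 6  [A₀.fin - 23]
15. n8.lab = 28  [28]
16. n9.lab = "xq"  [terminal]
17. n11.key = "pq"  [terminal]
18. n12.env = "wv"  [terminal]
19. n10.val = "pqv"  [e.key ++ "v"]
20. n10.depth = false  [false]
21. n10.ok = false  [false]
22. n14.key = "zy"  [terminal]
23. n13.val = "zyn"  [e.key ++ "n"]
24. n13.depth = false  [false]
25. n13.ok = true  [true]
26. n8.val = true  [B.off > 5]
27. n15.fin = 7  [7]
28. n15.idx = "yw"  [if B.val then e.key else "r"]
29. n16.env = "pr"  [terminal]
30. n17.depth = 18  [terminal]
31. n18.env = "pp"  [terminal]
32. n15.hot = true  [true]
33. n6.hot = false  [A₀.fin > 29]
34. n5.val = false  [false]
35. n19.lab = "vn"  [terminal]
36. n0.val = "w"  [if B₁.val then d.lab else "w"]
37. n0.depth = false  [B₀.val == false]
38. n0.ok = true  [B₁.val or B₀.val]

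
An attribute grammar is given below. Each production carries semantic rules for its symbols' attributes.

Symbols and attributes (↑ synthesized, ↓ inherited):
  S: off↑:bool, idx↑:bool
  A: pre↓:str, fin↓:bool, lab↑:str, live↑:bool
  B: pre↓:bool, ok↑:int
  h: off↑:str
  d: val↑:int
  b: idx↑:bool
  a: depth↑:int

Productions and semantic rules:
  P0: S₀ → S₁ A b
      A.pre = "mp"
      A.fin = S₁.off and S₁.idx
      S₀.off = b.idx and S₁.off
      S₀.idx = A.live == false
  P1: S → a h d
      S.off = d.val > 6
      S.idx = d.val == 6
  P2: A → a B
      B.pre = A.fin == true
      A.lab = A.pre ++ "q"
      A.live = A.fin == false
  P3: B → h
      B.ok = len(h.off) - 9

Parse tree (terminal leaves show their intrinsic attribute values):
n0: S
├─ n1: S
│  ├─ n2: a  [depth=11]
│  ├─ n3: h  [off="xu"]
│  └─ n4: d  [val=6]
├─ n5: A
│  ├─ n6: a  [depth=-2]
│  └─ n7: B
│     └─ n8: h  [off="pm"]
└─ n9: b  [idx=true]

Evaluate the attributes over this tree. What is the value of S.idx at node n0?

false

1. n2.depth = 11  [terminal]
2. n3.off = "xu"  [terminal]
3. n4.val = 6  [terminal]
4. n1.off = false  [d.val > 6]
5. n1.idx = true  [d.val == 6]
6. n5.pre = "mp"  ["mp"]
7. n5.fin = false  [S₁.off and S₁.idx]
8. n6.depth = -2  [terminal]
9. n7.pre = false  [A.fin == true]
10. n8.off = "pm"  [terminal]
11. n7.ok = -7  [len(h.off) - 9]
12. n5.lab = "mpq"  [A.pre ++ "q"]
13. n5.live = true  [A.fin == false]
14. n9.idx = true  [terminal]
15. n0.off = false  [b.idx and S₁.off]
16. n0.idx = false  [A.live == false]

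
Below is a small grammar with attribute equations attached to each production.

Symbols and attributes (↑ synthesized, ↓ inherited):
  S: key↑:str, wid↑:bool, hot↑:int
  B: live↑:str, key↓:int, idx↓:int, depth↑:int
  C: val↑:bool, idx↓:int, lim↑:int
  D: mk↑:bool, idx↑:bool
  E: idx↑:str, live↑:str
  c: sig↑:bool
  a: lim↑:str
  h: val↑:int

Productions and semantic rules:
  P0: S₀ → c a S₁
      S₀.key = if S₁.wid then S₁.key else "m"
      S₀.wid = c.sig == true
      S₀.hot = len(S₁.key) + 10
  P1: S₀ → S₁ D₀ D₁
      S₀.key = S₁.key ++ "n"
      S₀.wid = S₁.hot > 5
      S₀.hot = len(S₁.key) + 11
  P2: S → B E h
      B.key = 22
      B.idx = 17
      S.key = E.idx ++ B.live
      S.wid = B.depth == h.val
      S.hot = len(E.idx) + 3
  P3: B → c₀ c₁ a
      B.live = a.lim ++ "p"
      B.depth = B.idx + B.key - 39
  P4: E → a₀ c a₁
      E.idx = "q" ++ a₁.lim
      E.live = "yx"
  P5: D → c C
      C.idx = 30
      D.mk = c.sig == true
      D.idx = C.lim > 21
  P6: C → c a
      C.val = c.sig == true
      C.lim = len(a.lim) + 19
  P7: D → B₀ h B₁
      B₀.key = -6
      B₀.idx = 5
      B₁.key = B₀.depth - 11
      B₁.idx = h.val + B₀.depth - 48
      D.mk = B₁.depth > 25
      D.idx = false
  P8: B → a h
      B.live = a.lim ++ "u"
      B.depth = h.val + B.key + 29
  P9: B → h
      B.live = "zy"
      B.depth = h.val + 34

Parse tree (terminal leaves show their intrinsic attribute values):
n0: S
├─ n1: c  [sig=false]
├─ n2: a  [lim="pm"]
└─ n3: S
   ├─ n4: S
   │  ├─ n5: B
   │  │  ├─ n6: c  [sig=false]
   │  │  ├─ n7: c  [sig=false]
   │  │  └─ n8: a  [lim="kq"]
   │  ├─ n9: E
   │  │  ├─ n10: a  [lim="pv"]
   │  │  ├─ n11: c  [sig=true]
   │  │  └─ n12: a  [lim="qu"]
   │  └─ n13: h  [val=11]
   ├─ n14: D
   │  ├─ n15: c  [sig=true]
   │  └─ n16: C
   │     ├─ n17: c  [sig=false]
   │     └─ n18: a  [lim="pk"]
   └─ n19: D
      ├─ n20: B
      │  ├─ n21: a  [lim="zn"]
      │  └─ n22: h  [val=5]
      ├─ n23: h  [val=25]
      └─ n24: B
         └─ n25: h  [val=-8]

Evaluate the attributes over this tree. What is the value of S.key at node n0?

1. n1.sig = false  [terminal]
2. n2.lim = "pm"  [terminal]
3. n5.key = 22  [22]
4. n5.idx = 17  [17]
5. n6.sig = false  [terminal]
6. n7.sig = false  [terminal]
7. n8.lim = "kq"  [terminal]
8. n5.live = "kqp"  [a.lim ++ "p"]
9. n5.depth = 0  [B.idx + B.key - 39]
10. n10.lim = "pv"  [terminal]
11. n11.sig = true  [terminal]
12. n12.lim = "qu"  [terminal]
13. n9.idx = "qqu"  ["q" ++ a₁.lim]
14. n9.live = "yx"  ["yx"]
15. n13.val = 11  [terminal]
16. n4.key = "qqukqp"  [E.idx ++ B.live]
17. n4.wid = false  [B.depth == h.val]
18. n4.hot = 6  [len(E.idx) + 3]
19. n15.sig = true  [terminal]
20. n16.idx = 30  [30]
21. n17.sig = false  [terminal]
22. n18.lim = "pk"  [terminal]
23. n16.val = false  [c.sig == true]
24. n16.lim = 21  [len(a.lim) + 19]
25. n14.mk = true  [c.sig == true]
26. n14.idx = false  [C.lim > 21]
27. n20.key = -6  [-6]
28. n20.idx = 5  [5]
29. n21.lim = "zn"  [terminal]
30. n22.val = 5  [terminal]
31. n20.live = "znu"  [a.lim ++ "u"]
32. n20.depth = 28  [h.val + B.key + 29]
33. n23.val = 25  [terminal]
34. n24.key = 17  [B₀.depth - 11]
35. n24.idx = 5  [h.val + B₀.depth - 48]
36. n25.val = -8  [terminal]
37. n24.live = "zy"  ["zy"]
38. n24.depth = 26  [h.val + 34]
39. n19.mk = true  [B₁.depth > 25]
40. n19.idx = false  [false]
41. n3.key = "qqukqpn"  [S₁.key ++ "n"]
42. n3.wid = true  [S₁.hot > 5]
43. n3.hot = 17  [len(S₁.key) + 11]
44. n0.key = "qqukqpn"  [if S₁.wid then S₁.key else "m"]
45. n0.wid = false  [c.sig == true]
46. n0.hot = 17  [len(S₁.key) + 10]

"qqukqpn"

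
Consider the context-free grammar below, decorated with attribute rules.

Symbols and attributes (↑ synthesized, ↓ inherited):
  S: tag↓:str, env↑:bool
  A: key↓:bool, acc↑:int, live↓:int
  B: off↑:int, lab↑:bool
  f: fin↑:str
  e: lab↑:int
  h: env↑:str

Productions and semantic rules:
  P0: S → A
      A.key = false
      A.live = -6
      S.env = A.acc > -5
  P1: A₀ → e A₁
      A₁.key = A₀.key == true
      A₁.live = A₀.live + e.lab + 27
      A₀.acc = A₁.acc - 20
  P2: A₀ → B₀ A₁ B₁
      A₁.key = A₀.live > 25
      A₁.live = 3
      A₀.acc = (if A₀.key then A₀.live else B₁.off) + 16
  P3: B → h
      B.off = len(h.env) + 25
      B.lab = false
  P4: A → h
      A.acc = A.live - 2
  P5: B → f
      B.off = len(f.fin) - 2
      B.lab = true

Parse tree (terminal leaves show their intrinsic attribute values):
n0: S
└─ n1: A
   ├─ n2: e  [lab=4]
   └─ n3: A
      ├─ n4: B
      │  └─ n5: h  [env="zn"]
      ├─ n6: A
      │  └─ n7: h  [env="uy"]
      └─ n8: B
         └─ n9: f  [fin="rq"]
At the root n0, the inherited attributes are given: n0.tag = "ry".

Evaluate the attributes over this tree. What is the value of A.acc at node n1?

-4

1. n0.tag = "ry"  [given at root]
2. n1.key = false  [false]
3. n1.live = -6  [-6]
4. n2.lab = 4  [terminal]
5. n3.key = false  [A₀.key == true]
6. n3.live = 25  [A₀.live + e.lab + 27]
7. n5.env = "zn"  [terminal]
8. n4.off = 27  [len(h.env) + 25]
9. n4.lab = false  [false]
10. n6.key = false  [A₀.live > 25]
11. n6.live = 3  [3]
12. n7.env = "uy"  [terminal]
13. n6.acc = 1  [A.live - 2]
14. n9.fin = "rq"  [terminal]
15. n8.off = 0  [len(f.fin) - 2]
16. n8.lab = true  [true]
17. n3.acc = 16  [(if A₀.key then A₀.live else B₁.off) + 16]
18. n1.acc = -4  [A₁.acc - 20]
19. n0.env = true  [A.acc > -5]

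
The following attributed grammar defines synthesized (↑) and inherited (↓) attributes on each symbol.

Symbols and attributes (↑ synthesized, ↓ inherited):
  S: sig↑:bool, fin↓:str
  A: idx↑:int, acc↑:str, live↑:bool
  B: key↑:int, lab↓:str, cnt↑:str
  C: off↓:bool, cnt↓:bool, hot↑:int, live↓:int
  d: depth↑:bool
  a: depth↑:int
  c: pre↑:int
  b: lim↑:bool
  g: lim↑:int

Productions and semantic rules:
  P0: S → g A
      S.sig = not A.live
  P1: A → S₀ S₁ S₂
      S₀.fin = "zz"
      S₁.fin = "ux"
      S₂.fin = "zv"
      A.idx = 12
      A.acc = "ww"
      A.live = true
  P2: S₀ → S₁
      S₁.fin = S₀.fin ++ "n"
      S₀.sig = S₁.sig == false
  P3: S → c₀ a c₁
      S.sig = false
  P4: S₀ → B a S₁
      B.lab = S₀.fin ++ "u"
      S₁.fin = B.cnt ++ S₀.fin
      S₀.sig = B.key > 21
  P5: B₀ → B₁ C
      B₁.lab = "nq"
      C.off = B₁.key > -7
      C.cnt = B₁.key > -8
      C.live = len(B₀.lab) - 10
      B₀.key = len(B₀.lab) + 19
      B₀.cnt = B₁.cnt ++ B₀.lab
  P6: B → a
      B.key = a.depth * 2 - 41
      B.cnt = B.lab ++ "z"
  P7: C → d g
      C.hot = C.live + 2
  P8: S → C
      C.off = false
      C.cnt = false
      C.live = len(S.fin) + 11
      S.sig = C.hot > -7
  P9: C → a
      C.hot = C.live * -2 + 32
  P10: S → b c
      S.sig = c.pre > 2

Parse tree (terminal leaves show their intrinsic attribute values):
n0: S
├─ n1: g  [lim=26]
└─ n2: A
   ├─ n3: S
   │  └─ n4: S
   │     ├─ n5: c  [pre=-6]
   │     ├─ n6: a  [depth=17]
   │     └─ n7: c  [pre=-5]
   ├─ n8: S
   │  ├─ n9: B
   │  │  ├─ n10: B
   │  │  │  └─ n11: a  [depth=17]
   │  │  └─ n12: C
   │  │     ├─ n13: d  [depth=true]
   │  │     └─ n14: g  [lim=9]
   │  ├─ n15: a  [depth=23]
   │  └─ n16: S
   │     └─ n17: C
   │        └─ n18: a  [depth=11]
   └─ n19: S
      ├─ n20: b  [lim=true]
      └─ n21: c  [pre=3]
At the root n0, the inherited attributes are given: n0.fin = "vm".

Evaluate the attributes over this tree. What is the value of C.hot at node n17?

-6

1. n0.fin = "vm"  [given at root]
2. n1.lim = 26  [terminal]
3. n3.fin = "zz"  ["zz"]
4. n4.fin = "zzn"  [S₀.fin ++ "n"]
5. n5.pre = -6  [terminal]
6. n6.depth = 17  [terminal]
7. n7.pre = -5  [terminal]
8. n4.sig = false  [false]
9. n3.sig = true  [S₁.sig == false]
10. n8.fin = "ux"  ["ux"]
11. n9.lab = "uxu"  [S₀.fin ++ "u"]
12. n10.lab = "nq"  ["nq"]
13. n11.depth = 17  [terminal]
14. n10.key = -7  [a.depth * 2 - 41]
15. n10.cnt = "nqz"  [B.lab ++ "z"]
16. n12.off = false  [B₁.key > -7]
17. n12.cnt = true  [B₁.key > -8]
18. n12.live = -7  [len(B₀.lab) - 10]
19. n13.depth = true  [terminal]
20. n14.lim = 9  [terminal]
21. n12.hot = -5  [C.live + 2]
22. n9.key = 22  [len(B₀.lab) + 19]
23. n9.cnt = "nqzuxu"  [B₁.cnt ++ B₀.lab]
24. n15.depth = 23  [terminal]
25. n16.fin = "nqzuxuux"  [B.cnt ++ S₀.fin]
26. n17.off = false  [false]
27. n17.cnt = false  [false]
28. n17.live = 19  [len(S.fin) + 11]
29. n18.depth = 11  [terminal]
30. n17.hot = -6  [C.live * -2 + 32]
31. n16.sig = true  [C.hot > -7]
32. n8.sig = true  [B.key > 21]
33. n19.fin = "zv"  ["zv"]
34. n20.lim = true  [terminal]
35. n21.pre = 3  [terminal]
36. n19.sig = true  [c.pre > 2]
37. n2.idx = 12  [12]
38. n2.acc = "ww"  ["ww"]
39. n2.live = true  [true]
40. n0.sig = false  [not A.live]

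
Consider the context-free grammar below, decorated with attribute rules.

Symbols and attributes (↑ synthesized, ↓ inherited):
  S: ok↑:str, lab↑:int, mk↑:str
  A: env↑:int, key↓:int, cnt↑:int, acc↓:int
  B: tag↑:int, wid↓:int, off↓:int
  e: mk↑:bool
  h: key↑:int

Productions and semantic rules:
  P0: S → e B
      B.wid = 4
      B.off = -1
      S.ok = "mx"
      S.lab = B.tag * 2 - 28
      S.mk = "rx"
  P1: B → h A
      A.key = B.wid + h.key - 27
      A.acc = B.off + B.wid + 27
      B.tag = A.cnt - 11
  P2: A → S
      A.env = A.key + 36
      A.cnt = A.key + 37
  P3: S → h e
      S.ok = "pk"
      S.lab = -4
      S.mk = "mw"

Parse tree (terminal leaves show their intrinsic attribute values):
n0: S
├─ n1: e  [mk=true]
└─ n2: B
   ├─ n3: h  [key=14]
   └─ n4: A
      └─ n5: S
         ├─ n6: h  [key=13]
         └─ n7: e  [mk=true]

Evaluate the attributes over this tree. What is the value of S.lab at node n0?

1. n1.mk = true  [terminal]
2. n2.wid = 4  [4]
3. n2.off = -1  [-1]
4. n3.key = 14  [terminal]
5. n4.key = -9  [B.wid + h.key - 27]
6. n4.acc = 30  [B.off + B.wid + 27]
7. n6.key = 13  [terminal]
8. n7.mk = true  [terminal]
9. n5.ok = "pk"  ["pk"]
10. n5.lab = -4  [-4]
11. n5.mk = "mw"  ["mw"]
12. n4.env = 27  [A.key + 36]
13. n4.cnt = 28  [A.key + 37]
14. n2.tag = 17  [A.cnt - 11]
15. n0.ok = "mx"  ["mx"]
16. n0.lab = 6  [B.tag * 2 - 28]
17. n0.mk = "rx"  ["rx"]

6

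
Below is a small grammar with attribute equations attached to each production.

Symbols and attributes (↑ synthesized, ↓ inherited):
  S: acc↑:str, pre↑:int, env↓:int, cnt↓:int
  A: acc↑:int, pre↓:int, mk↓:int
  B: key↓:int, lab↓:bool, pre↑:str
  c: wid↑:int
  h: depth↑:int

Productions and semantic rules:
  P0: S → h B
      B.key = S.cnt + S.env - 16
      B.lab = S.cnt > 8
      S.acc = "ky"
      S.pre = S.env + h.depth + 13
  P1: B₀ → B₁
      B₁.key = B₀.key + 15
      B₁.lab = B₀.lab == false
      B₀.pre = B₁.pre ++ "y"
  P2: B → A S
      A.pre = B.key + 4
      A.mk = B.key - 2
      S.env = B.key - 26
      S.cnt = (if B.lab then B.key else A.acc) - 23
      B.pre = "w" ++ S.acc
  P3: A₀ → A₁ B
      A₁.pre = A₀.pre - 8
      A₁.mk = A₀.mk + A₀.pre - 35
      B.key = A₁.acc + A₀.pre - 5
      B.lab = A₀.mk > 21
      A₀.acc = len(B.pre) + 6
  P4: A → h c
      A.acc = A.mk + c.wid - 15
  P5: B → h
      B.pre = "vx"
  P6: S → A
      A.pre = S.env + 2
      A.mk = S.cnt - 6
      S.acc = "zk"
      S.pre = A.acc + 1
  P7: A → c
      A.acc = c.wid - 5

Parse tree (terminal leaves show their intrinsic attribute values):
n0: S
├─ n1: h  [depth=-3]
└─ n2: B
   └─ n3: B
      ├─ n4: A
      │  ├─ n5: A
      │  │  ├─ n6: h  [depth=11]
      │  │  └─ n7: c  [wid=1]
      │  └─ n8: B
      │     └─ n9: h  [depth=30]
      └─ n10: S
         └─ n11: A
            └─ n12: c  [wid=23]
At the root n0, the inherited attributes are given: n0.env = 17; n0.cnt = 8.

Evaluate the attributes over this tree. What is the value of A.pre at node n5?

20

1. n0.env = 17  [given at root]
2. n0.cnt = 8  [given at root]
3. n1.depth = -3  [terminal]
4. n2.key = 9  [S.cnt + S.env - 16]
5. n2.lab = false  [S.cnt > 8]
6. n3.key = 24  [B₀.key + 15]
7. n3.lab = true  [B₀.lab == false]
8. n4.pre = 28  [B.key + 4]
9. n4.mk = 22  [B.key - 2]
10. n5.pre = 20  [A₀.pre - 8]
11. n5.mk = 15  [A₀.mk + A₀.pre - 35]
12. n6.depth = 11  [terminal]
13. n7.wid = 1  [terminal]
14. n5.acc = 1  [A.mk + c.wid - 15]
15. n8.key = 24  [A₁.acc + A₀.pre - 5]
16. n8.lab = true  [A₀.mk > 21]
17. n9.depth = 30  [terminal]
18. n8.pre = "vx"  ["vx"]
19. n4.acc = 8  [len(B.pre) + 6]
20. n10.env = -2  [B.key - 26]
21. n10.cnt = 1  [(if B.lab then B.key else A.acc) - 23]
22. n11.pre = 0  [S.env + 2]
23. n11.mk = -5  [S.cnt - 6]
24. n12.wid = 23  [terminal]
25. n11.acc = 18  [c.wid - 5]
26. n10.acc = "zk"  ["zk"]
27. n10.pre = 19  [A.acc + 1]
28. n3.pre = "wzk"  ["w" ++ S.acc]
29. n2.pre = "wzky"  [B₁.pre ++ "y"]
30. n0.acc = "ky"  ["ky"]
31. n0.pre = 27  [S.env + h.depth + 13]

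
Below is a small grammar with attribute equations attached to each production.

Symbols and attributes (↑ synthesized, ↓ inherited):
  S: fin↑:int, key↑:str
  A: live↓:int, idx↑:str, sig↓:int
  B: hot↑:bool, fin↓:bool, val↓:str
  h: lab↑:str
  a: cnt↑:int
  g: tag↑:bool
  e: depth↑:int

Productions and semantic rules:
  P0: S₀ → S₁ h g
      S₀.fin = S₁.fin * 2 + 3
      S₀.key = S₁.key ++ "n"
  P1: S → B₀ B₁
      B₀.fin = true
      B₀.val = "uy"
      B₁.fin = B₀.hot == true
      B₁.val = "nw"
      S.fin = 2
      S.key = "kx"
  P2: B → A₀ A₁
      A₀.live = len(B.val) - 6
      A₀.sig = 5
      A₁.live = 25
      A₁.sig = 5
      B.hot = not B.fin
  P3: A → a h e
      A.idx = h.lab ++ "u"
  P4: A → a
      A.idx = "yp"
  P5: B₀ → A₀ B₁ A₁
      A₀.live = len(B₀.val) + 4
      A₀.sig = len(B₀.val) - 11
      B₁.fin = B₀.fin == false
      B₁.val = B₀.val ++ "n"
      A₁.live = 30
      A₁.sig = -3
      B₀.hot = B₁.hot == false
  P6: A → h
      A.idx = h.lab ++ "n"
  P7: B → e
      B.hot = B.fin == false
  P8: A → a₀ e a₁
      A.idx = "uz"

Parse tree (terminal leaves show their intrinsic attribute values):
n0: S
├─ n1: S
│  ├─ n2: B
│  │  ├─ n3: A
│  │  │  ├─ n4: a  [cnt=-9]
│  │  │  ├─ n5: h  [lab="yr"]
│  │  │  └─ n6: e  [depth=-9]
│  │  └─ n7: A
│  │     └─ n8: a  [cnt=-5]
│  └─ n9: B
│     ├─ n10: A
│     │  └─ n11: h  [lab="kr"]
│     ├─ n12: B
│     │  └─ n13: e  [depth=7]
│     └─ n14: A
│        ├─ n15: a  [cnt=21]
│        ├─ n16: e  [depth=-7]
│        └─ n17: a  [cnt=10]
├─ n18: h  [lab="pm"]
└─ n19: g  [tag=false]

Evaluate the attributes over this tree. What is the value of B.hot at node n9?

1. n2.fin = true  [true]
2. n2.val = "uy"  ["uy"]
3. n3.live = -4  [len(B.val) - 6]
4. n3.sig = 5  [5]
5. n4.cnt = -9  [terminal]
6. n5.lab = "yr"  [terminal]
7. n6.depth = -9  [terminal]
8. n3.idx = "yru"  [h.lab ++ "u"]
9. n7.live = 25  [25]
10. n7.sig = 5  [5]
11. n8.cnt = -5  [terminal]
12. n7.idx = "yp"  ["yp"]
13. n2.hot = false  [not B.fin]
14. n9.fin = false  [B₀.hot == true]
15. n9.val = "nw"  ["nw"]
16. n10.live = 6  [len(B₀.val) + 4]
17. n10.sig = -9  [len(B₀.val) - 11]
18. n11.lab = "kr"  [terminal]
19. n10.idx = "krn"  [h.lab ++ "n"]
20. n12.fin = true  [B₀.fin == false]
21. n12.val = "nwn"  [B₀.val ++ "n"]
22. n13.depth = 7  [terminal]
23. n12.hot = false  [B.fin == false]
24. n14.live = 30  [30]
25. n14.sig = -3  [-3]
26. n15.cnt = 21  [terminal]
27. n16.depth = -7  [terminal]
28. n17.cnt = 10  [terminal]
29. n14.idx = "uz"  ["uz"]
30. n9.hot = true  [B₁.hot == false]
31. n1.fin = 2  [2]
32. n1.key = "kx"  ["kx"]
33. n18.lab = "pm"  [terminal]
34. n19.tag = false  [terminal]
35. n0.fin = 7  [S₁.fin * 2 + 3]
36. n0.key = "kxn"  [S₁.key ++ "n"]

true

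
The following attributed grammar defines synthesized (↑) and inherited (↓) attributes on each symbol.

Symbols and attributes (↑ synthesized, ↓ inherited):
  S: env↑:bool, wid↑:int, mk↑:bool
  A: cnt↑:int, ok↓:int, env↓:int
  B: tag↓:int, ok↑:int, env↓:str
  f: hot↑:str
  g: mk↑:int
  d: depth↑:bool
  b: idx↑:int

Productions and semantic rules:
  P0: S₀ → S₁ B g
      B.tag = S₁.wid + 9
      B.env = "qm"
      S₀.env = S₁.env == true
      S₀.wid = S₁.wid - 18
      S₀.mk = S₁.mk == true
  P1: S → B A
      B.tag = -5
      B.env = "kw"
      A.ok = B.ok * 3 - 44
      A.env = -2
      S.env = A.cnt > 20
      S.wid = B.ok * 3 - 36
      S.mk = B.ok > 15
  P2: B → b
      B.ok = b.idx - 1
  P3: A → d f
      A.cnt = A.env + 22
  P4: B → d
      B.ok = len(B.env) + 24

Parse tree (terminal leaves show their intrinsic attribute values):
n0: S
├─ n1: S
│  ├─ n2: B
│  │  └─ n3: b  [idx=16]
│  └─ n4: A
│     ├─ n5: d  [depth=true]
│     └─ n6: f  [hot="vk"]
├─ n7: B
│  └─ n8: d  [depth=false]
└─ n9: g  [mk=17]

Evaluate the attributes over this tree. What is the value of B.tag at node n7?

18

1. n2.tag = -5  [-5]
2. n2.env = "kw"  ["kw"]
3. n3.idx = 16  [terminal]
4. n2.ok = 15  [b.idx - 1]
5. n4.ok = 1  [B.ok * 3 - 44]
6. n4.env = -2  [-2]
7. n5.depth = true  [terminal]
8. n6.hot = "vk"  [terminal]
9. n4.cnt = 20  [A.env + 22]
10. n1.env = false  [A.cnt > 20]
11. n1.wid = 9  [B.ok * 3 - 36]
12. n1.mk = false  [B.ok > 15]
13. n7.tag = 18  [S₁.wid + 9]
14. n7.env = "qm"  ["qm"]
15. n8.depth = false  [terminal]
16. n7.ok = 26  [len(B.env) + 24]
17. n9.mk = 17  [terminal]
18. n0.env = false  [S₁.env == true]
19. n0.wid = -9  [S₁.wid - 18]
20. n0.mk = false  [S₁.mk == true]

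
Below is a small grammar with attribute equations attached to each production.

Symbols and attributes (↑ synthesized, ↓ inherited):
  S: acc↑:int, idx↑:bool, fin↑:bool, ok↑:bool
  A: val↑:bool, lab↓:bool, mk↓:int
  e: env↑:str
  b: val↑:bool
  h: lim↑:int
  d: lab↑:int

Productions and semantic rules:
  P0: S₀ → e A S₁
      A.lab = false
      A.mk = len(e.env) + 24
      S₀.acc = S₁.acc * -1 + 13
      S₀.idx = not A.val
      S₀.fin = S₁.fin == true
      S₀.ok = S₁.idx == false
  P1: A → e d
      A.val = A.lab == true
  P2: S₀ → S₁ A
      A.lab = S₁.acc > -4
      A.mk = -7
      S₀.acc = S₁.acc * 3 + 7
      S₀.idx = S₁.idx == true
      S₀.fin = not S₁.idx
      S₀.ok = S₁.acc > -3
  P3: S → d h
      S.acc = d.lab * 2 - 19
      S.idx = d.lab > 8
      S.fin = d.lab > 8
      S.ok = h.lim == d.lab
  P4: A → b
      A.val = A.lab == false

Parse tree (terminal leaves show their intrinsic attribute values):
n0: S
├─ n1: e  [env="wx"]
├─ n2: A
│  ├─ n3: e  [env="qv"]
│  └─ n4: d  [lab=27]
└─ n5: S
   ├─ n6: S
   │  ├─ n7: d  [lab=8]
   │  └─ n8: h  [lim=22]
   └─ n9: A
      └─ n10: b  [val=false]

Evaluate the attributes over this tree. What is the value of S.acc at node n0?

15

1. n1.env = "wx"  [terminal]
2. n2.lab = false  [false]
3. n2.mk = 26  [len(e.env) + 24]
4. n3.env = "qv"  [terminal]
5. n4.lab = 27  [terminal]
6. n2.val = false  [A.lab == true]
7. n7.lab = 8  [terminal]
8. n8.lim = 22  [terminal]
9. n6.acc = -3  [d.lab * 2 - 19]
10. n6.idx = false  [d.lab > 8]
11. n6.fin = false  [d.lab > 8]
12. n6.ok = false  [h.lim == d.lab]
13. n9.lab = true  [S₁.acc > -4]
14. n9.mk = -7  [-7]
15. n10.val = false  [terminal]
16. n9.val = false  [A.lab == false]
17. n5.acc = -2  [S₁.acc * 3 + 7]
18. n5.idx = false  [S₁.idx == true]
19. n5.fin = true  [not S₁.idx]
20. n5.ok = false  [S₁.acc > -3]
21. n0.acc = 15  [S₁.acc * -1 + 13]
22. n0.idx = true  [not A.val]
23. n0.fin = true  [S₁.fin == true]
24. n0.ok = true  [S₁.idx == false]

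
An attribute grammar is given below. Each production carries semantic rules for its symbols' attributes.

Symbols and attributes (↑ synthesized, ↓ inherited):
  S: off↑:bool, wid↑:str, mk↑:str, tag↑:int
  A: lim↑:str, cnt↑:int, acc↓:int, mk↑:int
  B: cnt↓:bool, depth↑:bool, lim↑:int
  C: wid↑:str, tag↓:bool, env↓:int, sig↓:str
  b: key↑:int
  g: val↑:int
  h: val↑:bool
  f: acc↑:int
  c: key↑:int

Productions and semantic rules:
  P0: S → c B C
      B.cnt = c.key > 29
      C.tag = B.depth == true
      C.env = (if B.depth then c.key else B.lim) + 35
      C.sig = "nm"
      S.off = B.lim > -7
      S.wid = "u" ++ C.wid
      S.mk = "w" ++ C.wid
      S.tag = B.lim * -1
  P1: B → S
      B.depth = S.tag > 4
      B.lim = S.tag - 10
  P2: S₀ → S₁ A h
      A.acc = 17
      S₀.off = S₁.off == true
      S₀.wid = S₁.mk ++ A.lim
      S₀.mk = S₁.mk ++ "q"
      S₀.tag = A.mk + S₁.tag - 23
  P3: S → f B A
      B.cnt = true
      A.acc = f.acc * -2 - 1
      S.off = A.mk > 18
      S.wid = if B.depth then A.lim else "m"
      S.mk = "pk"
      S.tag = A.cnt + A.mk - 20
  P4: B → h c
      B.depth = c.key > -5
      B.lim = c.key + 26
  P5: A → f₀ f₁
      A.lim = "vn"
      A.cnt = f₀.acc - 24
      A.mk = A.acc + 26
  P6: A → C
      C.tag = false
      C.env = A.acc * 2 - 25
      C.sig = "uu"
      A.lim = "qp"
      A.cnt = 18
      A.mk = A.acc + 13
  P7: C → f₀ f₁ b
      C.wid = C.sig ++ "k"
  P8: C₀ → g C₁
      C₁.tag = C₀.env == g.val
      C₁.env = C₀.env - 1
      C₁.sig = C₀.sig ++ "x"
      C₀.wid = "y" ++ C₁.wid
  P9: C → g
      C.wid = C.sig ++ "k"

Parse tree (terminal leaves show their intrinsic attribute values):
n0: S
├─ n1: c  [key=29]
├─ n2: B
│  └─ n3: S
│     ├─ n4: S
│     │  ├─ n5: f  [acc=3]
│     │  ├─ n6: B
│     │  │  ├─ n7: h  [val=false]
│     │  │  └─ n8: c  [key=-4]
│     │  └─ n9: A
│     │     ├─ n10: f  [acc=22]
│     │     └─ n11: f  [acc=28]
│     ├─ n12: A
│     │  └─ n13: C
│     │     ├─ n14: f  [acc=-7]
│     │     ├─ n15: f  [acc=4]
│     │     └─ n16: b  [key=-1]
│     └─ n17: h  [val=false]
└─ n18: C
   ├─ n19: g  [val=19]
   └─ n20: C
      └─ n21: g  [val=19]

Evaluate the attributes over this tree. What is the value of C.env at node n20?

1. n1.key = 29  [terminal]
2. n2.cnt = false  [c.key > 29]
3. n5.acc = 3  [terminal]
4. n6.cnt = true  [true]
5. n7.val = false  [terminal]
6. n8.key = -4  [terminal]
7. n6.depth = true  [c.key > -5]
8. n6.lim = 22  [c.key + 26]
9. n9.acc = -7  [f.acc * -2 - 1]
10. n10.acc = 22  [terminal]
11. n11.acc = 28  [terminal]
12. n9.lim = "vn"  ["vn"]
13. n9.cnt = -2  [f₀.acc - 24]
14. n9.mk = 19  [A.acc + 26]
15. n4.off = true  [A.mk > 18]
16. n4.wid = "vn"  [if B.depth then A.lim else "m"]
17. n4.mk = "pk"  ["pk"]
18. n4.tag = -3  [A.cnt + A.mk - 20]
19. n12.acc = 17  [17]
20. n13.tag = false  [false]
21. n13.env = 9  [A.acc * 2 - 25]
22. n13.sig = "uu"  ["uu"]
23. n14.acc = -7  [terminal]
24. n15.acc = 4  [terminal]
25. n16.key = -1  [terminal]
26. n13.wid = "uuk"  [C.sig ++ "k"]
27. n12.lim = "qp"  ["qp"]
28. n12.cnt = 18  [18]
29. n12.mk = 30  [A.acc + 13]
30. n17.val = false  [terminal]
31. n3.off = true  [S₁.off == true]
32. n3.wid = "pkqp"  [S₁.mk ++ A.lim]
33. n3.mk = "pkq"  [S₁.mk ++ "q"]
34. n3.tag = 4  [A.mk + S₁.tag - 23]
35. n2.depth = false  [S.tag > 4]
36. n2.lim = -6  [S.tag - 10]
37. n18.tag = false  [B.depth == true]
38. n18.env = 29  [(if B.depth then c.key else B.lim) + 35]
39. n18.sig = "nm"  ["nm"]
40. n19.val = 19  [terminal]
41. n20.tag = false  [C₀.env == g.val]
42. n20.env = 28  [C₀.env - 1]
43. n20.sig = "nmx"  [C₀.sig ++ "x"]
44. n21.val = 19  [terminal]
45. n20.wid = "nmxk"  [C.sig ++ "k"]
46. n18.wid = "ynmxk"  ["y" ++ C₁.wid]
47. n0.off = true  [B.lim > -7]
48. n0.wid = "uynmxk"  ["u" ++ C.wid]
49. n0.mk = "wynmxk"  ["w" ++ C.wid]
50. n0.tag = 6  [B.lim * -1]

28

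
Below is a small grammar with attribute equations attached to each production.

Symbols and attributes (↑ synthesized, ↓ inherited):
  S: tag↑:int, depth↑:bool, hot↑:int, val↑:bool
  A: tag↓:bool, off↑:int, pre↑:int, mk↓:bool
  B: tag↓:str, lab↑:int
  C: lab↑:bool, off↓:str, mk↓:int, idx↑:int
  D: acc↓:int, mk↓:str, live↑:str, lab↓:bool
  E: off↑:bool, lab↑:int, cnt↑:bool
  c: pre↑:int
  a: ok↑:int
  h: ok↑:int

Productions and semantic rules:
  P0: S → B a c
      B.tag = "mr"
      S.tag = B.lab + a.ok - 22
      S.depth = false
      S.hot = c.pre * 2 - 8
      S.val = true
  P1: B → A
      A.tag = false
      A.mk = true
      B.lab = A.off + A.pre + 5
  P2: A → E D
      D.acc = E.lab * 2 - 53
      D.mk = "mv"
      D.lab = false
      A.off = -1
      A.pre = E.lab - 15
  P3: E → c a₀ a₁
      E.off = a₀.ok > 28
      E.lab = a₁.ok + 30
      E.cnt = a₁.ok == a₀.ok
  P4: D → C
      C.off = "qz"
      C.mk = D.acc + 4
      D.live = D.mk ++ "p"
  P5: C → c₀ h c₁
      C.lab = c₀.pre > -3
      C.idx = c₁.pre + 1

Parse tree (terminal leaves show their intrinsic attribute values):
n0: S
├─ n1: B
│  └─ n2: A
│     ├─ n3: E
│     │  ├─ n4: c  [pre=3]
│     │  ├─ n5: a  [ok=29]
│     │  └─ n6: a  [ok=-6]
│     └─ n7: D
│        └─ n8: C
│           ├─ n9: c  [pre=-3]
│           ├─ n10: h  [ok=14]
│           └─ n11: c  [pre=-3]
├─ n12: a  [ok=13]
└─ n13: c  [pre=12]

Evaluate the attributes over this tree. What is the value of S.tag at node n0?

4

1. n1.tag = "mr"  ["mr"]
2. n2.tag = false  [false]
3. n2.mk = true  [true]
4. n4.pre = 3  [terminal]
5. n5.ok = 29  [terminal]
6. n6.ok = -6  [terminal]
7. n3.off = true  [a₀.ok > 28]
8. n3.lab = 24  [a₁.ok + 30]
9. n3.cnt = false  [a₁.ok == a₀.ok]
10. n7.acc = -5  [E.lab * 2 - 53]
11. n7.mk = "mv"  ["mv"]
12. n7.lab = false  [false]
13. n8.off = "qz"  ["qz"]
14. n8.mk = -1  [D.acc + 4]
15. n9.pre = -3  [terminal]
16. n10.ok = 14  [terminal]
17. n11.pre = -3  [terminal]
18. n8.lab = false  [c₀.pre > -3]
19. n8.idx = -2  [c₁.pre + 1]
20. n7.live = "mvp"  [D.mk ++ "p"]
21. n2.off = -1  [-1]
22. n2.pre = 9  [E.lab - 15]
23. n1.lab = 13  [A.off + A.pre + 5]
24. n12.ok = 13  [terminal]
25. n13.pre = 12  [terminal]
26. n0.tag = 4  [B.lab + a.ok - 22]
27. n0.depth = false  [false]
28. n0.hot = 16  [c.pre * 2 - 8]
29. n0.val = true  [true]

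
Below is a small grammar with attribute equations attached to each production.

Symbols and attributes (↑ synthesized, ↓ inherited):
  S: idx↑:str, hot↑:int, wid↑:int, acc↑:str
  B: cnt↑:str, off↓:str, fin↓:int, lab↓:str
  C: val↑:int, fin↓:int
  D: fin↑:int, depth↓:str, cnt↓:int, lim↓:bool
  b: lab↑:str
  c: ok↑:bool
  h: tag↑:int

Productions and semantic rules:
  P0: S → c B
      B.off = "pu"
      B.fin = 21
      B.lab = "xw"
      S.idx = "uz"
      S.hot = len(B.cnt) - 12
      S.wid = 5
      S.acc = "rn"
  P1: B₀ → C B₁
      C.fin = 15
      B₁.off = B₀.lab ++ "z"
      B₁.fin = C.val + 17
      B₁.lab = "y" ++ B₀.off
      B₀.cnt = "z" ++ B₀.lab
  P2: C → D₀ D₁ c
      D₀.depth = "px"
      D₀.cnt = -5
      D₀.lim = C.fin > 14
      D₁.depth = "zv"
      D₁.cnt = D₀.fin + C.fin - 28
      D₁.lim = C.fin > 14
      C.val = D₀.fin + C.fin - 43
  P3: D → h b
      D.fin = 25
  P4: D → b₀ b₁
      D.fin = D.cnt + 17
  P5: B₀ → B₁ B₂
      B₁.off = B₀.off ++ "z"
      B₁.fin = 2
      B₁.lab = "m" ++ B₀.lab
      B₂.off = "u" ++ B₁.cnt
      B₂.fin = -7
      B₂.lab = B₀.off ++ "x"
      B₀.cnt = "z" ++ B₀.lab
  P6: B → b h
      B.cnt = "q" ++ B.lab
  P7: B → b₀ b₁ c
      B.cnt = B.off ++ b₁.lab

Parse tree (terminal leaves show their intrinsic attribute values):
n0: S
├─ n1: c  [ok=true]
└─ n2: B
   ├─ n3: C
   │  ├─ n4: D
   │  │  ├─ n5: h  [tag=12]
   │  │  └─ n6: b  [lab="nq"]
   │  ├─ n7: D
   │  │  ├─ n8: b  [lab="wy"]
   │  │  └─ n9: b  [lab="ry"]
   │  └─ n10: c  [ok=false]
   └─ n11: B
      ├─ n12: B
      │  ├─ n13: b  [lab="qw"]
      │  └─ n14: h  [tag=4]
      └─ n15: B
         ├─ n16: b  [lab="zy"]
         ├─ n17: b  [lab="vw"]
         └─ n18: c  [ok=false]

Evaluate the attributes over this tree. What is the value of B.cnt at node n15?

1. n1.ok = true  [terminal]
2. n2.off = "pu"  ["pu"]
3. n2.fin = 21  [21]
4. n2.lab = "xw"  ["xw"]
5. n3.fin = 15  [15]
6. n4.depth = "px"  ["px"]
7. n4.cnt = -5  [-5]
8. n4.lim = true  [C.fin > 14]
9. n5.tag = 12  [terminal]
10. n6.lab = "nq"  [terminal]
11. n4.fin = 25  [25]
12. n7.depth = "zv"  ["zv"]
13. n7.cnt = 12  [D₀.fin + C.fin - 28]
14. n7.lim = true  [C.fin > 14]
15. n8.lab = "wy"  [terminal]
16. n9.lab = "ry"  [terminal]
17. n7.fin = 29  [D.cnt + 17]
18. n10.ok = false  [terminal]
19. n3.val = -3  [D₀.fin + C.fin - 43]
20. n11.off = "xwz"  [B₀.lab ++ "z"]
21. n11.fin = 14  [C.val + 17]
22. n11.lab = "ypu"  ["y" ++ B₀.off]
23. n12.off = "xwzz"  [B₀.off ++ "z"]
24. n12.fin = 2  [2]
25. n12.lab = "mypu"  ["m" ++ B₀.lab]
26. n13.lab = "qw"  [terminal]
27. n14.tag = 4  [terminal]
28. n12.cnt = "qmypu"  ["q" ++ B.lab]
29. n15.off = "uqmypu"  ["u" ++ B₁.cnt]
30. n15.fin = -7  [-7]
31. n15.lab = "xwzx"  [B₀.off ++ "x"]
32. n16.lab = "zy"  [terminal]
33. n17.lab = "vw"  [terminal]
34. n18.ok = false  [terminal]
35. n15.cnt = "uqmypuvw"  [B.off ++ b₁.lab]
36. n11.cnt = "zypu"  ["z" ++ B₀.lab]
37. n2.cnt = "zxw"  ["z" ++ B₀.lab]
38. n0.idx = "uz"  ["uz"]
39. n0.hot = -9  [len(B.cnt) - 12]
40. n0.wid = 5  [5]
41. n0.acc = "rn"  ["rn"]

"uqmypuvw"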